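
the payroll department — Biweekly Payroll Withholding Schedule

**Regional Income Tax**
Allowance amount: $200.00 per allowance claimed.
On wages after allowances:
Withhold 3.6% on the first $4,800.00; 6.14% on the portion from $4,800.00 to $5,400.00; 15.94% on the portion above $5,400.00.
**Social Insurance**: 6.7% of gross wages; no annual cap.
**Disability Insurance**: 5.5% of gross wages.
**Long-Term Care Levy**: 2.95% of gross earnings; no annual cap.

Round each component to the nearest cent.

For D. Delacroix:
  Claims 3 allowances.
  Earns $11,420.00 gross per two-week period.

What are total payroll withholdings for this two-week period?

Regional Income Tax: taxable = $11,420.00 − 3×$200.00 = $10,820.00
  $209.64 + 15.94% × ($10,820.00 − $5,400.00) = $209.64 + 15.94% × $5,420.00 = $1,073.59
Social Insurance: 6.7% × $11,420.00 = $765.14
Disability Insurance: 5.5% × $11,420.00 = $628.10
Long-Term Care Levy: 2.95% × $11,420.00 = $336.89
Total: $1,073.59 + $765.14 + $628.10 + $336.89 = $2,803.72

$2,803.72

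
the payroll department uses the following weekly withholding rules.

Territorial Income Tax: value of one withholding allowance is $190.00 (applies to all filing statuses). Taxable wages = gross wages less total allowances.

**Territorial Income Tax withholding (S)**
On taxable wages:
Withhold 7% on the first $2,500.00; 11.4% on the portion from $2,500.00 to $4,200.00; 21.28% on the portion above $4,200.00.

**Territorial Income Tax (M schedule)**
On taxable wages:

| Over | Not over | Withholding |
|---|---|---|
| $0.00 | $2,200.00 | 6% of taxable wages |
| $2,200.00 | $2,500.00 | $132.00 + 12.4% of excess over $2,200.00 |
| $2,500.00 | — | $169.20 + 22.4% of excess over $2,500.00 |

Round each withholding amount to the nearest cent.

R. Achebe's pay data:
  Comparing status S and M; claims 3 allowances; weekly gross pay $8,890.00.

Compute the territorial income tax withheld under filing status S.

Territorial Income Tax (S): taxable = $8,890.00 − 3×$190.00 = $8,320.00
  $368.80 + 21.28% × ($8,320.00 − $4,200.00) = $368.80 + 21.28% × $4,120.00 = $1,245.54

$1,245.54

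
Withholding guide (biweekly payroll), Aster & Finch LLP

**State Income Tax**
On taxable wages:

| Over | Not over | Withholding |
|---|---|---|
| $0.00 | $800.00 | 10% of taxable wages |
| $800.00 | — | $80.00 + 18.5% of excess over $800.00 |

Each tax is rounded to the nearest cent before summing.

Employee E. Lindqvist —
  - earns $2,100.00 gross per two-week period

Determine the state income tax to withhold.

$320.50

State Income Tax: taxable = $2,100.00
  $80.00 + 18.5% × ($2,100.00 − $800.00) = $80.00 + 18.5% × $1,300.00 = $320.50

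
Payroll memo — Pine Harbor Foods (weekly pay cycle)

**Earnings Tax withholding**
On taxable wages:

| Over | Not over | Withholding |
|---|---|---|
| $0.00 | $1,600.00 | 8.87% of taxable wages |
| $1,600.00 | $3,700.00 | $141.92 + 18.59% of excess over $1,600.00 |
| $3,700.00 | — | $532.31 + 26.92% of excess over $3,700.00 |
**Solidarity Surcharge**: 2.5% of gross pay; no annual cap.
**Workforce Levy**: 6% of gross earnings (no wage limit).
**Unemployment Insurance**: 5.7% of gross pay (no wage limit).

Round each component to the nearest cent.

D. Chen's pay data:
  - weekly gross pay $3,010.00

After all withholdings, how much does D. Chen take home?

$2,178.54

Earnings Tax: taxable = $3,010.00
  $141.92 + 18.59% × ($3,010.00 − $1,600.00) = $141.92 + 18.59% × $1,410.00 = $404.04
Solidarity Surcharge: 2.5% × $3,010.00 = $75.25
Workforce Levy: 6% × $3,010.00 = $180.60
Unemployment Insurance: 5.7% × $3,010.00 = $171.57
Total withheld: $404.04 + $75.25 + $180.60 + $171.57 = $831.46
Net pay: $3,010.00 − $831.46 = $2,178.54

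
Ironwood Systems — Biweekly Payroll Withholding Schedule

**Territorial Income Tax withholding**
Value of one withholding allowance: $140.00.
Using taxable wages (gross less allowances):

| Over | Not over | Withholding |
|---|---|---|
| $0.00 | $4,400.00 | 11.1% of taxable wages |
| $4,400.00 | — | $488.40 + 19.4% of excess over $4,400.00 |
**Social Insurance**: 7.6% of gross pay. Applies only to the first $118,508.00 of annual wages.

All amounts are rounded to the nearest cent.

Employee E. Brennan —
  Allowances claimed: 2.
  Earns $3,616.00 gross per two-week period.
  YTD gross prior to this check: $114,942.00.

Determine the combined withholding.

$641.32

Territorial Income Tax: taxable = $3,616.00 − 2×$140.00 = $3,336.00
  11.1% × $3,336.00 = $370.30
Social Insurance: cap $118,508.00 − YTD $114,942.00 = $3,566.00 subject; 7.6% × $3,566.00 = $271.02
Total: $370.30 + $271.02 = $641.32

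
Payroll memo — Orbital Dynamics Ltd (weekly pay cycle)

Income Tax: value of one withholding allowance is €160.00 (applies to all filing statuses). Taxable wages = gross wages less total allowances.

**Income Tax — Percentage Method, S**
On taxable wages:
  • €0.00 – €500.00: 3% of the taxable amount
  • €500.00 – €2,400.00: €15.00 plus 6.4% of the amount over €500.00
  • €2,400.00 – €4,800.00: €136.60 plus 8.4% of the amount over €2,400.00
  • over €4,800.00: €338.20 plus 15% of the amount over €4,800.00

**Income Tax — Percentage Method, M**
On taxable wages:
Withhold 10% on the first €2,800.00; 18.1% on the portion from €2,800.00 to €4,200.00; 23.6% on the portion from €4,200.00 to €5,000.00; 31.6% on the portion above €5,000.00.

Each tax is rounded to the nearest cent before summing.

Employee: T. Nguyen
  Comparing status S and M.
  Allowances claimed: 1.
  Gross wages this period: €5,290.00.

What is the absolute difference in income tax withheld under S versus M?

€375.58

Income Tax (S): taxable = €5,290.00 − 1×€160.00 = €5,130.00
  €338.20 + 15% × (€5,130.00 − €4,800.00) = €338.20 + 15% × €330.00 = €387.70
Income Tax (M): taxable = €5,290.00 − 1×€160.00 = €5,130.00
  €722.20 + 31.6% × (€5,130.00 − €5,000.00) = €722.20 + 31.6% × €130.00 = €763.28
Difference: |€387.70 − €763.28| = €375.58 (higher under M)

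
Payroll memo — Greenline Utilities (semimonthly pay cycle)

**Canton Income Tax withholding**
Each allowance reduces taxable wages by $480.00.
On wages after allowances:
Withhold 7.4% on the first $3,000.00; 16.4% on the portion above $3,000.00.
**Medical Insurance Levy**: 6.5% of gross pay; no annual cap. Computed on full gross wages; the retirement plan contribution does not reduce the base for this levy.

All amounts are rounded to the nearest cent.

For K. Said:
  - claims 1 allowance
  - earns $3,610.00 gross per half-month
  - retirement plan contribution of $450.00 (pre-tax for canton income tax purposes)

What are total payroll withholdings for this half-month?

Canton Income Tax: taxable = $3,610.00 − $450.00 − 1×$480.00 = $2,680.00
  7.4% × $2,680.00 = $198.32
Medical Insurance Levy: 6.5% × $3,610.00 = $234.65
Total: $198.32 + $234.65 = $432.97

$432.97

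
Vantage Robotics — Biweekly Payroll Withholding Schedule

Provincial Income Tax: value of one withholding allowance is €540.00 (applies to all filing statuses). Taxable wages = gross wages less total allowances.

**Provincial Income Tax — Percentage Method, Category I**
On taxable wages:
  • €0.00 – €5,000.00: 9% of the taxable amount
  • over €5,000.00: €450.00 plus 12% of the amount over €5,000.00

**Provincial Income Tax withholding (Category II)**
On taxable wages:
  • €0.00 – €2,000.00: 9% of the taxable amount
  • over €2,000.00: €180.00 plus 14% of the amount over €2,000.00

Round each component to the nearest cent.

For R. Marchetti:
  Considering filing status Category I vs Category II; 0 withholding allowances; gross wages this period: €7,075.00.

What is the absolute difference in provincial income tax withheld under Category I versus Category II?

€191.50

Provincial Income Tax (Category I): taxable = €7,075.00
  €450.00 + 12% × (€7,075.00 − €5,000.00) = €450.00 + 12% × €2,075.00 = €699.00
Provincial Income Tax (Category II): taxable = €7,075.00
  €180.00 + 14% × (€7,075.00 − €2,000.00) = €180.00 + 14% × €5,075.00 = €890.50
Difference: |€699.00 − €890.50| = €191.50 (higher under Category II)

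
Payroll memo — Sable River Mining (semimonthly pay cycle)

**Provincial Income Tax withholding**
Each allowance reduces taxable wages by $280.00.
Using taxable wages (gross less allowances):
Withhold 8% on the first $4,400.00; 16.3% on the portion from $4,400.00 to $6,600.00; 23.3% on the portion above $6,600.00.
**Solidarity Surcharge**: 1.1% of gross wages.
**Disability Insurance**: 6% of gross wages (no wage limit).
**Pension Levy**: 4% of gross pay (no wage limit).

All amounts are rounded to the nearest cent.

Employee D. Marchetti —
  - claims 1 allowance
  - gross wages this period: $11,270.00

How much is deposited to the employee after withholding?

Provincial Income Tax: taxable = $11,270.00 − 1×$280.00 = $10,990.00
  $710.60 + 23.3% × ($10,990.00 − $6,600.00) = $710.60 + 23.3% × $4,390.00 = $1,733.47
Solidarity Surcharge: 1.1% × $11,270.00 = $123.97
Disability Insurance: 6% × $11,270.00 = $676.20
Pension Levy: 4% × $11,270.00 = $450.80
Total withheld: $1,733.47 + $123.97 + $676.20 + $450.80 = $2,984.44
Net pay: $11,270.00 − $2,984.44 = $8,285.56

$8,285.56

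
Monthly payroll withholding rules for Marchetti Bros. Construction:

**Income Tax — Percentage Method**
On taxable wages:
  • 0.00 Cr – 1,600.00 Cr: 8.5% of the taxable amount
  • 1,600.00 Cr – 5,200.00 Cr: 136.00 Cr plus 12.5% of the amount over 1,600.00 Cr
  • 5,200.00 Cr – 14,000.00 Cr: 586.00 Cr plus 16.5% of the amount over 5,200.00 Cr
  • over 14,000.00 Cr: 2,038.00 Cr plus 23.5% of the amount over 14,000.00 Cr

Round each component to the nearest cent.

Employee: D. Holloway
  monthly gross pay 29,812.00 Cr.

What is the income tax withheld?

Income Tax: taxable = 29,812.00 Cr
  2,038.00 Cr + 23.5% × (29,812.00 Cr − 14,000.00 Cr) = 2,038.00 Cr + 23.5% × 15,812.00 Cr = 5,753.82 Cr

5,753.82 Cr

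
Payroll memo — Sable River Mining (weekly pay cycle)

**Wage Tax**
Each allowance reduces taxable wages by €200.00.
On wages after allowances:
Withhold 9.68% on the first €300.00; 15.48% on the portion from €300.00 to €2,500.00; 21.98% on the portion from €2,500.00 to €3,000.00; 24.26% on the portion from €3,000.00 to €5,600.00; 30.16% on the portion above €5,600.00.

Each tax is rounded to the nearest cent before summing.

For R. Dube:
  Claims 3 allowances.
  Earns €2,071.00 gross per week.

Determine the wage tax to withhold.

€210.31

Wage Tax: taxable = €2,071.00 − 3×€200.00 = €1,471.00
  €29.04 + 15.48% × (€1,471.00 − €300.00) = €29.04 + 15.48% × €1,171.00 = €210.31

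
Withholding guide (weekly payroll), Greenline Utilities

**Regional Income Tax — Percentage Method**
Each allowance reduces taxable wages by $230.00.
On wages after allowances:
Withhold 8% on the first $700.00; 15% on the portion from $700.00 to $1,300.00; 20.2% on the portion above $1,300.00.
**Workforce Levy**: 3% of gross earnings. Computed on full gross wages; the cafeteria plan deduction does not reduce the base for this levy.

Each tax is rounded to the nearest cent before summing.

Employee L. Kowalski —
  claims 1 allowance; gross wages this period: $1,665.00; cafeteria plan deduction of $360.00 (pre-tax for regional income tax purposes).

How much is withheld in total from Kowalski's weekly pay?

$162.20

Regional Income Tax: taxable = $1,665.00 − $360.00 − 1×$230.00 = $1,075.00
  $56.00 + 15% × ($1,075.00 − $700.00) = $56.00 + 15% × $375.00 = $112.25
Workforce Levy: 3% × $1,665.00 = $49.95
Total: $112.25 + $49.95 = $162.20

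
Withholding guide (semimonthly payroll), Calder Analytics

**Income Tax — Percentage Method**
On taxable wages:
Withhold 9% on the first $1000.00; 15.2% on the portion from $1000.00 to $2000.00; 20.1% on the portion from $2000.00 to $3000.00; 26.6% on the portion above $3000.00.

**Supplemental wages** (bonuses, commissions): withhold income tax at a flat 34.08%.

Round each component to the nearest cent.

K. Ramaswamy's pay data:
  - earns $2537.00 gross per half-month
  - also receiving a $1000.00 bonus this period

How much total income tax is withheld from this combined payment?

Income Tax: taxable = $2537.00
  $242.00 + 20.1% × ($2537.00 − $2000.00) = $242.00 + 20.1% × $537.00 = $349.94
Supplemental (34.08% flat on bonus): 34.08% × $1000.00 = $340.80
Total income tax: $349.94 + $340.80 = $690.74

$690.74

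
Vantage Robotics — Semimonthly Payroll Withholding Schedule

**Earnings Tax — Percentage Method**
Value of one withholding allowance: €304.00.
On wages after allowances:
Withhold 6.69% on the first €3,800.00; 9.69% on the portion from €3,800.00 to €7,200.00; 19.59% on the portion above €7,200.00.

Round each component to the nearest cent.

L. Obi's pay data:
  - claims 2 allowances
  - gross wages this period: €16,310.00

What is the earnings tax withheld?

€2,249.22

Earnings Tax: taxable = €16,310.00 − 2×€304.00 = €15,702.00
  €583.68 + 19.59% × (€15,702.00 − €7,200.00) = €583.68 + 19.59% × €8,502.00 = €2,249.22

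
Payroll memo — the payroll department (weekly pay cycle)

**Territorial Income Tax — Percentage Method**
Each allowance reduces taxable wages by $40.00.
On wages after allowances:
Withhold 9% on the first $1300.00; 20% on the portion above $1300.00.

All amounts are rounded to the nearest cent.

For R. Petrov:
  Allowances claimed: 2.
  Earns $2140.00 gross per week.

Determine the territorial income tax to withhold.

Territorial Income Tax: taxable = $2140.00 − 2×$40.00 = $2060.00
  $117.00 + 20% × ($2060.00 − $1300.00) = $117.00 + 20% × $760.00 = $269.00

$269.00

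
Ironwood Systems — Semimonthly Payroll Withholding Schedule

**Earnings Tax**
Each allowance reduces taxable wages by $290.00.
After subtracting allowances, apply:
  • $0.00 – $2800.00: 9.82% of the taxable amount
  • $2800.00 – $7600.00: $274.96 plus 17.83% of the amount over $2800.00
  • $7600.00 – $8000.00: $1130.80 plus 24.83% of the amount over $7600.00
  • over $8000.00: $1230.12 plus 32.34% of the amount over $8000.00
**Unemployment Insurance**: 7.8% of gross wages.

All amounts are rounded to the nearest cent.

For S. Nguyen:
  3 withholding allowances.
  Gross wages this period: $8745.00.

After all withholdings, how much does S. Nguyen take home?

$6863.81

Earnings Tax: taxable = $8745.00 − 3×$290.00 = $7875.00
  $1130.80 + 24.83% × ($7875.00 − $7600.00) = $1130.80 + 24.83% × $275.00 = $1199.08
Unemployment Insurance: 7.8% × $8745.00 = $682.11
Total withheld: $1199.08 + $682.11 = $1881.19
Net pay: $8745.00 − $1881.19 = $6863.81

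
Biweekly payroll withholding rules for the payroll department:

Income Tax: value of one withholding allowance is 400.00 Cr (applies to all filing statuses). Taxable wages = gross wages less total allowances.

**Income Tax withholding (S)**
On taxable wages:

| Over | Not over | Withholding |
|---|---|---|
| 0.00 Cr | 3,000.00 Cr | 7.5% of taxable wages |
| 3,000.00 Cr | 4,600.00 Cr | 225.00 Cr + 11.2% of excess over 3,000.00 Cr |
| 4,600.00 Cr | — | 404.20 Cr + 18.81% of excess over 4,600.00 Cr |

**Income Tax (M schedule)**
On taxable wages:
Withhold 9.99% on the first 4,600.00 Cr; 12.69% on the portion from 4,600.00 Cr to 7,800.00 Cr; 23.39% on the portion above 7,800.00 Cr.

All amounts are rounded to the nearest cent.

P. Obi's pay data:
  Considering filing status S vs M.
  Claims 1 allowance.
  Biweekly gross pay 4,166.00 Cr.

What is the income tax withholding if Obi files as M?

376.22 Cr

Income Tax (M): taxable = 4,166.00 Cr − 1×400.00 Cr = 3,766.00 Cr
  9.99% × 3,766.00 Cr = 376.22 Cr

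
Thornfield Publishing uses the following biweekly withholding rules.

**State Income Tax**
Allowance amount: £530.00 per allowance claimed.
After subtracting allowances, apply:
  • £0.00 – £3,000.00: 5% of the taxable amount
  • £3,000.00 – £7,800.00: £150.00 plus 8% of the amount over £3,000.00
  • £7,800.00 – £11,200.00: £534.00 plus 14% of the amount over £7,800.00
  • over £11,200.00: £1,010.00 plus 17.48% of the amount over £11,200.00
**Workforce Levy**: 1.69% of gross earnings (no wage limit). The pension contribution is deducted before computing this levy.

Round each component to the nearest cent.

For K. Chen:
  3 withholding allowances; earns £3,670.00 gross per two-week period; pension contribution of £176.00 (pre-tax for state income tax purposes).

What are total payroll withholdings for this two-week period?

£154.25

State Income Tax: taxable = £3,670.00 − £176.00 − 3×£530.00 = £1,904.00
  5% × £1,904.00 = £95.20
Workforce Levy: 1.69% × £3,494.00 = £59.05
Total: £95.20 + £59.05 = £154.25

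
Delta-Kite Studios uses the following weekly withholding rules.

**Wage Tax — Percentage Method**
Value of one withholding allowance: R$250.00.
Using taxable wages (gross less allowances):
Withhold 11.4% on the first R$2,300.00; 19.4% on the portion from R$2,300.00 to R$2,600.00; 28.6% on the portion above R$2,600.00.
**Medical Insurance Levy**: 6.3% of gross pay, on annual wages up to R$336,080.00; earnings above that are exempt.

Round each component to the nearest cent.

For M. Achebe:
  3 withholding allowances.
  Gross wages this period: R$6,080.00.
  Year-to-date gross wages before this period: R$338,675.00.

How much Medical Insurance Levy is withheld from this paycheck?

Medical Insurance Levy: YTD R$338,675.00 ≥ cap R$336,080.00 → R$0.00

R$0.00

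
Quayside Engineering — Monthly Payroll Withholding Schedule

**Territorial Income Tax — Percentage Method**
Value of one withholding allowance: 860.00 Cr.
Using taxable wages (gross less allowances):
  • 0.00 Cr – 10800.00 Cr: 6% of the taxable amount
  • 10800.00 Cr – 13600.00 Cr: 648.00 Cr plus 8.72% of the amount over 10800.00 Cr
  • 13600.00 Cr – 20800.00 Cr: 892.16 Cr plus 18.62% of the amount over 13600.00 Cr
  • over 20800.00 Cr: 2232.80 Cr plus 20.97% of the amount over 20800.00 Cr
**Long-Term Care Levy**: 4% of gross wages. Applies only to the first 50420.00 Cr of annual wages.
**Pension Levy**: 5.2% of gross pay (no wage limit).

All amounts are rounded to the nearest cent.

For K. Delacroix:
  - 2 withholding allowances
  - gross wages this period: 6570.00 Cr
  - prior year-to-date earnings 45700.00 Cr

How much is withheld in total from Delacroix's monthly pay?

821.44 Cr

Territorial Income Tax: taxable = 6570.00 Cr − 2×860.00 Cr = 4850.00 Cr
  6% × 4850.00 Cr = 291.00 Cr
Long-Term Care Levy: cap 50420.00 Cr − YTD 45700.00 Cr = 4720.00 Cr subject; 4% × 4720.00 Cr = 188.80 Cr
Pension Levy: 5.2% × 6570.00 Cr = 341.64 Cr
Total: 291.00 Cr + 188.80 Cr + 341.64 Cr = 821.44 Cr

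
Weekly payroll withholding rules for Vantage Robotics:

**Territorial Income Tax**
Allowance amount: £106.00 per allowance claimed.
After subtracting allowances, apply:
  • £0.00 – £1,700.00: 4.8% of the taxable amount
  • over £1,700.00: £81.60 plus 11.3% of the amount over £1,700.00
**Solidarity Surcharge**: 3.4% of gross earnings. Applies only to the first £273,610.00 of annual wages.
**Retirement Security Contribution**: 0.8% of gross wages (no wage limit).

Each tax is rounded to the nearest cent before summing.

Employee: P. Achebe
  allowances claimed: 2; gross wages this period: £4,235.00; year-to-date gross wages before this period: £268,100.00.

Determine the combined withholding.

£521.97

Territorial Income Tax: taxable = £4,235.00 − 2×£106.00 = £4,023.00
  £81.60 + 11.3% × (£4,023.00 − £1,700.00) = £81.60 + 11.3% × £2,323.00 = £344.10
Solidarity Surcharge: 3.4% × £4,235.00 = £143.99
Retirement Security Contribution: 0.8% × £4,235.00 = £33.88
Total: £344.10 + £143.99 + £33.88 = £521.97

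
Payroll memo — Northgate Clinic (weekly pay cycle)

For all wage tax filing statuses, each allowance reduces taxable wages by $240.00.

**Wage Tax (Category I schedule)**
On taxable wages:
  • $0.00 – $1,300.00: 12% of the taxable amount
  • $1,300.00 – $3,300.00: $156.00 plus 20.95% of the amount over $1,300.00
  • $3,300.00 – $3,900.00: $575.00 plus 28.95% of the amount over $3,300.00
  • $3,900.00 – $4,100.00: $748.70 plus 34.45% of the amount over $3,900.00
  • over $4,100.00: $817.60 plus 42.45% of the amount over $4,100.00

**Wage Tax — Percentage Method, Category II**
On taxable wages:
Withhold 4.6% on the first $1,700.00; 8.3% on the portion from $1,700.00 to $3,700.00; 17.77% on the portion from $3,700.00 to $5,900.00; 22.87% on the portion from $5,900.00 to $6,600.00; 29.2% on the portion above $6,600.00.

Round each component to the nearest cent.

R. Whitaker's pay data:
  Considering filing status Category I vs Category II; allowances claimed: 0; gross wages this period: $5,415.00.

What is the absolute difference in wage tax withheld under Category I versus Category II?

Wage Tax (Category I): taxable = $5,415.00
  $817.60 + 42.45% × ($5,415.00 − $4,100.00) = $817.60 + 42.45% × $1,315.00 = $1,375.82
Wage Tax (Category II): taxable = $5,415.00
  $244.20 + 17.77% × ($5,415.00 − $3,700.00) = $244.20 + 17.77% × $1,715.00 = $548.96
Difference: |$1,375.82 − $548.96| = $826.86 (higher under Category I)

$826.86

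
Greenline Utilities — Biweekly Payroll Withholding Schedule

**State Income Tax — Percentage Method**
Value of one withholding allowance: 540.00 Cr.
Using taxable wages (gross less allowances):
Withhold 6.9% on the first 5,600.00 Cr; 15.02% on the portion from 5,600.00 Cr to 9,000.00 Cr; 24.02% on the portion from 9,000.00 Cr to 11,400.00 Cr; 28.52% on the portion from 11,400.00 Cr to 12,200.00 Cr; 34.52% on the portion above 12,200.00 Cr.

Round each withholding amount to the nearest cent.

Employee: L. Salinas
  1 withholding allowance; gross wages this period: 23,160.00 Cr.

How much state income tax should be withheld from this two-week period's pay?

5,298.70 Cr

State Income Tax: taxable = 23,160.00 Cr − 1×540.00 Cr = 22,620.00 Cr
  1,701.72 Cr + 34.52% × (22,620.00 Cr − 12,200.00 Cr) = 1,701.72 Cr + 34.52% × 10,420.00 Cr = 5,298.70 Cr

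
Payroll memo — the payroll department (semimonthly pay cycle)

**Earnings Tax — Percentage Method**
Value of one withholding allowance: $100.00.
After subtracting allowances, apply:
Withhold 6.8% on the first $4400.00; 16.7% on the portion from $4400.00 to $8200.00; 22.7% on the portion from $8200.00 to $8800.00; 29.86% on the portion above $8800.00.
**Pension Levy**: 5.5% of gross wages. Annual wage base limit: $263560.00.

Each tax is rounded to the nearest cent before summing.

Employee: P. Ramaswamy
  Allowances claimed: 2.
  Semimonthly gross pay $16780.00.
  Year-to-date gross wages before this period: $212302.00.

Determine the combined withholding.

$4316.01

Earnings Tax: taxable = $16780.00 − 2×$100.00 = $16580.00
  $1070.00 + 29.86% × ($16580.00 − $8800.00) = $1070.00 + 29.86% × $7780.00 = $3393.11
Pension Levy: 5.5% × $16780.00 = $922.90
Total: $3393.11 + $922.90 = $4316.01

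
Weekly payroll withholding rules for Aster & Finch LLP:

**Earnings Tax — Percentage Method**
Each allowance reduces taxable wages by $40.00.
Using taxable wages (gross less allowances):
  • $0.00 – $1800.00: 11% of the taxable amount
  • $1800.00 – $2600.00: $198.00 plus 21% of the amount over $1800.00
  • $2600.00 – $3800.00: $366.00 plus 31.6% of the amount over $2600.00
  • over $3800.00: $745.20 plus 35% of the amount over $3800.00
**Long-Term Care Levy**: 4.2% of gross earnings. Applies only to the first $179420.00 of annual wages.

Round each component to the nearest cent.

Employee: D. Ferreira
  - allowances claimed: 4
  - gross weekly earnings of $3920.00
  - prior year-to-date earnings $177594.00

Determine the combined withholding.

Earnings Tax: taxable = $3920.00 − 4×$40.00 = $3760.00
  $366.00 + 31.6% × ($3760.00 − $2600.00) = $366.00 + 31.6% × $1160.00 = $732.56
Long-Term Care Levy: cap $179420.00 − YTD $177594.00 = $1826.00 subject; 4.2% × $1826.00 = $76.69
Total: $732.56 + $76.69 = $809.25

$809.25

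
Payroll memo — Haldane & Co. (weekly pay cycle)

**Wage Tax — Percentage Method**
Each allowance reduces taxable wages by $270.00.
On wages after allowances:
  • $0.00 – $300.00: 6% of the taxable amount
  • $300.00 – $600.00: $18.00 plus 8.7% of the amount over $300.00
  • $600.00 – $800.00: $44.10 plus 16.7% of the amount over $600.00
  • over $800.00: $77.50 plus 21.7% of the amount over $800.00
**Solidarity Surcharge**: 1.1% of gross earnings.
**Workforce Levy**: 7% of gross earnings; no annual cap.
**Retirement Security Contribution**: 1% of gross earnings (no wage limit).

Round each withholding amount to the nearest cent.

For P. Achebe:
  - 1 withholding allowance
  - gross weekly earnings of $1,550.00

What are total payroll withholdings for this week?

Wage Tax: taxable = $1,550.00 − 1×$270.00 = $1,280.00
  $77.50 + 21.7% × ($1,280.00 − $800.00) = $77.50 + 21.7% × $480.00 = $181.66
Solidarity Surcharge: 1.1% × $1,550.00 = $17.05
Workforce Levy: 7% × $1,550.00 = $108.50
Retirement Security Contribution: 1% × $1,550.00 = $15.50
Total: $181.66 + $17.05 + $108.50 + $15.50 = $322.71

$322.71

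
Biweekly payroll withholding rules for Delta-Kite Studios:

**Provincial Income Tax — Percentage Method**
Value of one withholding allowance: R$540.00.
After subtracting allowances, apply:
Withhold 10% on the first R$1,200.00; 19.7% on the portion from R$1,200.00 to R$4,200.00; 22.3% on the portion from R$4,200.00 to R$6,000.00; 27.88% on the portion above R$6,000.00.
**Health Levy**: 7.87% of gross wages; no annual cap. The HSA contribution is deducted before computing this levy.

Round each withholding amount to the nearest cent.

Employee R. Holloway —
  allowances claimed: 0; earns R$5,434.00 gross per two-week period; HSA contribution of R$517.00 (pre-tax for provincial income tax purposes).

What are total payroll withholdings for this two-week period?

R$1,257.86

Provincial Income Tax: taxable = R$5,434.00 − R$517.00 = R$4,917.00
  R$711.00 + 22.3% × (R$4,917.00 − R$4,200.00) = R$711.00 + 22.3% × R$717.00 = R$870.89
Health Levy: 7.87% × R$4,917.00 = R$386.97
Total: R$870.89 + R$386.97 = R$1,257.86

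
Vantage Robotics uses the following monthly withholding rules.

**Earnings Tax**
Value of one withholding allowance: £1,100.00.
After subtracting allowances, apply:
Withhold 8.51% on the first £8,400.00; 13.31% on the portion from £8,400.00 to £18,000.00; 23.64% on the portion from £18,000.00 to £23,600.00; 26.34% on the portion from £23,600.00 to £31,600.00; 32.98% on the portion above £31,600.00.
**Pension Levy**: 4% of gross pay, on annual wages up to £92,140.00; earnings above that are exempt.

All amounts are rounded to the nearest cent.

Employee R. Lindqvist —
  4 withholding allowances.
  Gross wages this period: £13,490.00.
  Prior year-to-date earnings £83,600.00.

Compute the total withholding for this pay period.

£1,148.28

Earnings Tax: taxable = £13,490.00 − 4×£1,100.00 = £9,090.00
  £714.84 + 13.31% × (£9,090.00 − £8,400.00) = £714.84 + 13.31% × £690.00 = £806.68
Pension Levy: cap £92,140.00 − YTD £83,600.00 = £8,540.00 subject; 4% × £8,540.00 = £341.60
Total: £806.68 + £341.60 = £1,148.28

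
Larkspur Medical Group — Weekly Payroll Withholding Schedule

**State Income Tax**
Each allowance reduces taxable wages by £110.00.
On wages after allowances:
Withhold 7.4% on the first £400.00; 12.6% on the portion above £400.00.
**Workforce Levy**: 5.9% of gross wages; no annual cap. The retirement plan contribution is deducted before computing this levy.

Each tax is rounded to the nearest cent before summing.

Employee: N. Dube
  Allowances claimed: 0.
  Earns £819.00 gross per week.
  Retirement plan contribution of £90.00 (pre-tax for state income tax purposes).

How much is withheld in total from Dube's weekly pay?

£114.06

State Income Tax: taxable = £819.00 − £90.00 = £729.00
  £29.60 + 12.6% × (£729.00 − £400.00) = £29.60 + 12.6% × £329.00 = £71.05
Workforce Levy: 5.9% × £729.00 = £43.01
Total: £71.05 + £43.01 = £114.06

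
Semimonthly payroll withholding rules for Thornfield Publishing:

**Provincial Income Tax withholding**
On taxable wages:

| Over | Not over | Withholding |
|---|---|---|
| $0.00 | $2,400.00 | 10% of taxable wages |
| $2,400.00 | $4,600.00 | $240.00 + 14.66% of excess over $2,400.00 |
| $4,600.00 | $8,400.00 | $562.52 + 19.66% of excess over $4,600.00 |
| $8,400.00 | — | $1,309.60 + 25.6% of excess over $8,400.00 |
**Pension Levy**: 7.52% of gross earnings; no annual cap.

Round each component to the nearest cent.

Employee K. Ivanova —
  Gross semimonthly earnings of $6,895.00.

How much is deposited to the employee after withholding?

$5,362.78

Provincial Income Tax: taxable = $6,895.00
  $562.52 + 19.66% × ($6,895.00 − $4,600.00) = $562.52 + 19.66% × $2,295.00 = $1,013.72
Pension Levy: 7.52% × $6,895.00 = $518.50
Total withheld: $1,013.72 + $518.50 = $1,532.22
Net pay: $6,895.00 − $1,532.22 = $5,362.78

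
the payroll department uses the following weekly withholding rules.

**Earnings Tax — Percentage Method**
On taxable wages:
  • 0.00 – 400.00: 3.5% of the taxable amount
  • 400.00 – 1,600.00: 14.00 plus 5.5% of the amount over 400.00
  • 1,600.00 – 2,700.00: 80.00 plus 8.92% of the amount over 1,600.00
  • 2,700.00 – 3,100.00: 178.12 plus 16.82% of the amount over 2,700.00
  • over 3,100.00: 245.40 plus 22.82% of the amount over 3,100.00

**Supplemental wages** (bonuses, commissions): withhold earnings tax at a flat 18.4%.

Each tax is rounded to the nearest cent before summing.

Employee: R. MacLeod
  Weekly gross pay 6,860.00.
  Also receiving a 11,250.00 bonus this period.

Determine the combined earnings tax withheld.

Earnings Tax: taxable = 6,860.00
  245.40 + 22.82% × (6,860.00 − 3,100.00) = 245.40 + 22.82% × 3,760.00 = 1,103.43
Supplemental (18.4% flat on bonus): 18.4% × 11,250.00 = 2,070.00
Total earnings tax: 1,103.43 + 2,070.00 = 3,173.43

3,173.43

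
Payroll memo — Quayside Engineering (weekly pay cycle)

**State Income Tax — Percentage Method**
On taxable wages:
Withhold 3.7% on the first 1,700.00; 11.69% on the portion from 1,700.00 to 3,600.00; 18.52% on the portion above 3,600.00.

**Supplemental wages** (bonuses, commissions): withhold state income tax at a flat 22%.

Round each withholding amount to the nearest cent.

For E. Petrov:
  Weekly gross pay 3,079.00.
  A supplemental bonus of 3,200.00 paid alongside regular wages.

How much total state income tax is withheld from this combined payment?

928.11

State Income Tax: taxable = 3,079.00
  62.90 + 11.69% × (3,079.00 − 1,700.00) = 62.90 + 11.69% × 1,379.00 = 224.11
Supplemental (22% flat on bonus): 22% × 3,200.00 = 704.00
Total state income tax: 224.11 + 704.00 = 928.11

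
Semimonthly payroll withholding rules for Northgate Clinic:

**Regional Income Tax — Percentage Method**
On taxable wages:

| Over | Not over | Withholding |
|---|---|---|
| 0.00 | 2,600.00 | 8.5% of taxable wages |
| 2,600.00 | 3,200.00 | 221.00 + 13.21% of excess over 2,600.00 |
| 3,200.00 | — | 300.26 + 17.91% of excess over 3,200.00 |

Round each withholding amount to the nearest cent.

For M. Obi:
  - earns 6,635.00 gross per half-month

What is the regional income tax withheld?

915.47

Regional Income Tax: taxable = 6,635.00
  300.26 + 17.91% × (6,635.00 − 3,200.00) = 300.26 + 17.91% × 3,435.00 = 915.47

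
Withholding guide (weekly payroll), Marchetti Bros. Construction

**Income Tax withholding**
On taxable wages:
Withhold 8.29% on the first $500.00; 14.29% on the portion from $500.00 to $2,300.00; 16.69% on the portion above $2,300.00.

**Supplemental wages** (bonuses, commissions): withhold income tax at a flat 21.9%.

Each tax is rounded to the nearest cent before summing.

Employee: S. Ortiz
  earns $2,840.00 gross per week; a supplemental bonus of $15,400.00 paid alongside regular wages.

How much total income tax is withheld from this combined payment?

Income Tax: taxable = $2,840.00
  $298.67 + 16.69% × ($2,840.00 − $2,300.00) = $298.67 + 16.69% × $540.00 = $388.80
Supplemental (21.9% flat on bonus): 21.9% × $15,400.00 = $3,372.60
Total income tax: $388.80 + $3,372.60 = $3,761.40

$3,761.40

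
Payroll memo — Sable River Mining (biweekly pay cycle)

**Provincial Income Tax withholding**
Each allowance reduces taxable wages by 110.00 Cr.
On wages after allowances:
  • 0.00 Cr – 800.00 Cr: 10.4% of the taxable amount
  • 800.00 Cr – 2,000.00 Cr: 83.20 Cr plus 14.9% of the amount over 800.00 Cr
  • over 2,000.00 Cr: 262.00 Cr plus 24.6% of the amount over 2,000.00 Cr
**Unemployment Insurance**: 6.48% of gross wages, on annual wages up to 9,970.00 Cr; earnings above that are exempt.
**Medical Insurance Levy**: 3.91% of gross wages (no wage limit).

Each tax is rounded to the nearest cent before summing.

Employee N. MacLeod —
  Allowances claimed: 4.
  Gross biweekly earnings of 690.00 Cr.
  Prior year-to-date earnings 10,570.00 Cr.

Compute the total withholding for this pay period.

52.98 Cr

Provincial Income Tax: taxable = 690.00 Cr − 4×110.00 Cr = 250.00 Cr
  10.4% × 250.00 Cr = 26.00 Cr
Unemployment Insurance: YTD 10,570.00 Cr ≥ cap 9,970.00 Cr → 0.00 Cr
Medical Insurance Levy: 3.91% × 690.00 Cr = 26.98 Cr
Total: 26.00 Cr + 0.00 Cr + 26.98 Cr = 52.98 Cr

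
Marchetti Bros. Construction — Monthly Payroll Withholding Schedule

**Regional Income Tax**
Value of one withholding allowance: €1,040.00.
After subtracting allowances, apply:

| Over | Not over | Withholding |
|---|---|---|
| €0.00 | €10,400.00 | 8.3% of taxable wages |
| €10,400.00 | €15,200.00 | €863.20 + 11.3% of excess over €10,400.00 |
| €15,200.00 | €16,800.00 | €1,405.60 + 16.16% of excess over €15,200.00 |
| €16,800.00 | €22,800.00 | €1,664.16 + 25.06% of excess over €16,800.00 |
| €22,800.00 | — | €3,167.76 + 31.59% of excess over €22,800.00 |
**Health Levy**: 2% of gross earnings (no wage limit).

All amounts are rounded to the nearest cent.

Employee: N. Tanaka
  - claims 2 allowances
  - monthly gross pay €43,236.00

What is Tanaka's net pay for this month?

Regional Income Tax: taxable = €43,236.00 − 2×€1,040.00 = €41,156.00
  €3,167.76 + 31.59% × (€41,156.00 − €22,800.00) = €3,167.76 + 31.59% × €18,356.00 = €8,966.42
Health Levy: 2% × €43,236.00 = €864.72
Total withheld: €8,966.42 + €864.72 = €9,831.14
Net pay: €43,236.00 − €9,831.14 = €33,404.86

€33,404.86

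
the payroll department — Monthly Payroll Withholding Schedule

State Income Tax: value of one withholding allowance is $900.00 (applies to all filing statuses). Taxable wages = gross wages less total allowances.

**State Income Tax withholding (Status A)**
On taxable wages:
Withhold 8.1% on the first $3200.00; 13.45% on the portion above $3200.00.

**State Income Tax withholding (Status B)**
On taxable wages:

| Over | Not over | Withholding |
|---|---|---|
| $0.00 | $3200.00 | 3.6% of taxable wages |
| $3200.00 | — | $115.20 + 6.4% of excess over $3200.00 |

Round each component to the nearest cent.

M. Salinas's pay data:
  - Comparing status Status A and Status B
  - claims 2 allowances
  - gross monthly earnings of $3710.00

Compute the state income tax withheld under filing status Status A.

$154.71

State Income Tax (Status A): taxable = $3710.00 − 2×$900.00 = $1910.00
  8.1% × $1910.00 = $154.71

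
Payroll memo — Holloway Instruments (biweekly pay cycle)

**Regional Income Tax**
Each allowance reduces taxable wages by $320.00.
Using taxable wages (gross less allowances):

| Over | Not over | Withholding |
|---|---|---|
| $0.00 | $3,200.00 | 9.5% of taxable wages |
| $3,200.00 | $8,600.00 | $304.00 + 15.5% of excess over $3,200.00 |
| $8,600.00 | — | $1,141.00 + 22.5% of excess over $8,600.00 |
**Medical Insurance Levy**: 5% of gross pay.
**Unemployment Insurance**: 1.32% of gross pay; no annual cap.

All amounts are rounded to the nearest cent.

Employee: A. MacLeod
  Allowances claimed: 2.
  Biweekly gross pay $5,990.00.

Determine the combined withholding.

$1,015.82

Regional Income Tax: taxable = $5,990.00 − 2×$320.00 = $5,350.00
  $304.00 + 15.5% × ($5,350.00 − $3,200.00) = $304.00 + 15.5% × $2,150.00 = $637.25
Medical Insurance Levy: 5% × $5,990.00 = $299.50
Unemployment Insurance: 1.32% × $5,990.00 = $79.07
Total: $637.25 + $299.50 + $79.07 = $1,015.82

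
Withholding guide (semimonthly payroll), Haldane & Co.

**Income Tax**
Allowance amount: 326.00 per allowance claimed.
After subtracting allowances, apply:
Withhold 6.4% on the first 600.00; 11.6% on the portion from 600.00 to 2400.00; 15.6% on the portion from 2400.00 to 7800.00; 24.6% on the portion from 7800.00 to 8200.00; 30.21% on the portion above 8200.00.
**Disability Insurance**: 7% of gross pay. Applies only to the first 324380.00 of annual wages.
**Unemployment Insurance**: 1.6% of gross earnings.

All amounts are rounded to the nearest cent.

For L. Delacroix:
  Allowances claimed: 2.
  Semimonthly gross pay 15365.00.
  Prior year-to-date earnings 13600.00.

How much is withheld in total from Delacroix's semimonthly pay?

Income Tax: taxable = 15365.00 − 2×326.00 = 14713.00
  1188.00 + 30.21% × (14713.00 − 8200.00) = 1188.00 + 30.21% × 6513.00 = 3155.58
Disability Insurance: 7% × 15365.00 = 1075.55
Unemployment Insurance: 1.6% × 15365.00 = 245.84
Total: 3155.58 + 1075.55 + 245.84 = 4476.97

4476.97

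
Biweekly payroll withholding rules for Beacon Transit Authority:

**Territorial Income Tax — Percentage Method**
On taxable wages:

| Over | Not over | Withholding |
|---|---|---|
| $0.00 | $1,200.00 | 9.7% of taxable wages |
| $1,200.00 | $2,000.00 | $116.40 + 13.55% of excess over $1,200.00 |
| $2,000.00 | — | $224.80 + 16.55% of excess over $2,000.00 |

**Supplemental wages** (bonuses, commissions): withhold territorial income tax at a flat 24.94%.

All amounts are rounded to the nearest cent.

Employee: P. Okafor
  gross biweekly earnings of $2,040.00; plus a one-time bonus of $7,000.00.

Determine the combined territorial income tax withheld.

$1,977.22

Territorial Income Tax: taxable = $2,040.00
  $224.80 + 16.55% × ($2,040.00 − $2,000.00) = $224.80 + 16.55% × $40.00 = $231.42
Supplemental (24.94% flat on bonus): 24.94% × $7,000.00 = $1,745.80
Total territorial income tax: $231.42 + $1,745.80 = $1,977.22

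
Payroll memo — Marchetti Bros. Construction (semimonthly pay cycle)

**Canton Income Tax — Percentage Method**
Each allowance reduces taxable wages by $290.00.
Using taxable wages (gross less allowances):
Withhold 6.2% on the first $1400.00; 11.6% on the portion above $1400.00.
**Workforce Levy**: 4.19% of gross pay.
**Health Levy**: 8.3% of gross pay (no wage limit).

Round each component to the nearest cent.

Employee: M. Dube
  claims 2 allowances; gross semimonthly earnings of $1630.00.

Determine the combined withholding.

Canton Income Tax: taxable = $1630.00 − 2×$290.00 = $1050.00
  6.2% × $1050.00 = $65.10
Workforce Levy: 4.19% × $1630.00 = $68.30
Health Levy: 8.3% × $1630.00 = $135.29
Total: $65.10 + $68.30 + $135.29 = $268.69

$268.69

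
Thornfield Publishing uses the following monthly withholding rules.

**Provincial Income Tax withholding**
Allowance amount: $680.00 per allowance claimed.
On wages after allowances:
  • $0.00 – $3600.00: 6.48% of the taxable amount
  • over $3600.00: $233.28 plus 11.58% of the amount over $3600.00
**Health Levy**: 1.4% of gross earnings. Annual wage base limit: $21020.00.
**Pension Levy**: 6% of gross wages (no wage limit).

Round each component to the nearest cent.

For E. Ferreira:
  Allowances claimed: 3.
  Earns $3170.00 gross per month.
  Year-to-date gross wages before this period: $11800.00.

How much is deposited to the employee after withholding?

Provincial Income Tax: taxable = $3170.00 − 3×$680.00 = $1130.00
  6.48% × $1130.00 = $73.22
Health Levy: 1.4% × $3170.00 = $44.38
Pension Levy: 6% × $3170.00 = $190.20
Total withheld: $73.22 + $44.38 + $190.20 = $307.80
Net pay: $3170.00 − $307.80 = $2862.20

$2862.20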